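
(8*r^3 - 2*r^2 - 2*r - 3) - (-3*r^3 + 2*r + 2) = 11*r^3 - 2*r^2 - 4*r - 5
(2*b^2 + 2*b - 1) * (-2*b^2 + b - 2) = -4*b^4 - 2*b^3 - 5*b + 2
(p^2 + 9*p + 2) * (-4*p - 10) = -4*p^3 - 46*p^2 - 98*p - 20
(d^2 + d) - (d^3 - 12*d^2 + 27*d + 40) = -d^3 + 13*d^2 - 26*d - 40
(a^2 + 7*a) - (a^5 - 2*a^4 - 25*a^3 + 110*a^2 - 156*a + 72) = -a^5 + 2*a^4 + 25*a^3 - 109*a^2 + 163*a - 72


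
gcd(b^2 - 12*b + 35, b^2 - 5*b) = b - 5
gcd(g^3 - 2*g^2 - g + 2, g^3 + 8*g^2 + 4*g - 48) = g - 2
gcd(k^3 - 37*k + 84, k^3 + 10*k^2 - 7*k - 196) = k^2 + 3*k - 28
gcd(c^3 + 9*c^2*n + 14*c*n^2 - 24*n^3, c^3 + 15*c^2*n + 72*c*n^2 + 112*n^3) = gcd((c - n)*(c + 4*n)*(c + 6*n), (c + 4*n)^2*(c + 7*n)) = c + 4*n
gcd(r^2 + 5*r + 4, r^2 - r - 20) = r + 4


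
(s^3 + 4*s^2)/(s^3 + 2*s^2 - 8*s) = s/(s - 2)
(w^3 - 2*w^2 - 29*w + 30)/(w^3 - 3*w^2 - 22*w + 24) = (w + 5)/(w + 4)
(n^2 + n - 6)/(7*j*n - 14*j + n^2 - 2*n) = (n + 3)/(7*j + n)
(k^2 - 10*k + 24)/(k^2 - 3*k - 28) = (-k^2 + 10*k - 24)/(-k^2 + 3*k + 28)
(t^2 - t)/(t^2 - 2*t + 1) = t/(t - 1)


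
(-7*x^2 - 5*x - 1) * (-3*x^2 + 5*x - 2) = 21*x^4 - 20*x^3 - 8*x^2 + 5*x + 2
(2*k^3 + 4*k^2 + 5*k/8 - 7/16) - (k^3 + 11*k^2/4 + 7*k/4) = k^3 + 5*k^2/4 - 9*k/8 - 7/16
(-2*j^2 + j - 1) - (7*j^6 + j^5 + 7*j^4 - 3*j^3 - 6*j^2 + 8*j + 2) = -7*j^6 - j^5 - 7*j^4 + 3*j^3 + 4*j^2 - 7*j - 3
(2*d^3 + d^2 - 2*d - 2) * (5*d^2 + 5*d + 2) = 10*d^5 + 15*d^4 - d^3 - 18*d^2 - 14*d - 4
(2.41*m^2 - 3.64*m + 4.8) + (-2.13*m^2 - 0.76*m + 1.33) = 0.28*m^2 - 4.4*m + 6.13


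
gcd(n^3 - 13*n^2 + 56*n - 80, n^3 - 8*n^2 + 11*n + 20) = n^2 - 9*n + 20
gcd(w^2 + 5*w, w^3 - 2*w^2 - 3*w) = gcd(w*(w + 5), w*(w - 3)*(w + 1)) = w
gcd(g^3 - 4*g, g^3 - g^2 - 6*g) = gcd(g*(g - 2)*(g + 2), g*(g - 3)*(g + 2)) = g^2 + 2*g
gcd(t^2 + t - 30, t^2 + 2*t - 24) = t + 6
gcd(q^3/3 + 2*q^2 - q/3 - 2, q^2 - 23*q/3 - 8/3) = 1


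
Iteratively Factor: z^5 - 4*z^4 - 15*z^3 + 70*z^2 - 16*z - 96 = (z + 4)*(z^4 - 8*z^3 + 17*z^2 + 2*z - 24) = (z - 3)*(z + 4)*(z^3 - 5*z^2 + 2*z + 8) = (z - 4)*(z - 3)*(z + 4)*(z^2 - z - 2) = (z - 4)*(z - 3)*(z + 1)*(z + 4)*(z - 2)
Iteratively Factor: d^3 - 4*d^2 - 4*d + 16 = (d + 2)*(d^2 - 6*d + 8) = (d - 2)*(d + 2)*(d - 4)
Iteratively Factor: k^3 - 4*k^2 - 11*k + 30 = (k - 5)*(k^2 + k - 6) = (k - 5)*(k + 3)*(k - 2)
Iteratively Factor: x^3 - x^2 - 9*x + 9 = (x + 3)*(x^2 - 4*x + 3) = (x - 3)*(x + 3)*(x - 1)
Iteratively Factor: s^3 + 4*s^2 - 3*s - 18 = (s + 3)*(s^2 + s - 6) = (s - 2)*(s + 3)*(s + 3)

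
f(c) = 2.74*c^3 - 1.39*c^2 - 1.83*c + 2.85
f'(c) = 8.22*c^2 - 2.78*c - 1.83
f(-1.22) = -1.96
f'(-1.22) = 13.80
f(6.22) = 597.05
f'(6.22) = 298.90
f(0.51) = 1.92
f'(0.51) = -1.11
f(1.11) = 2.85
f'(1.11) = 5.21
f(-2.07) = -23.62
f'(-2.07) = 39.15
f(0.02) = 2.81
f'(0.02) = -1.88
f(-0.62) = 2.80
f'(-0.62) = 3.05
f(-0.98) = 0.73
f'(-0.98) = 8.79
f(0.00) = 2.85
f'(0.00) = -1.83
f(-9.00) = -2090.73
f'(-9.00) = 689.01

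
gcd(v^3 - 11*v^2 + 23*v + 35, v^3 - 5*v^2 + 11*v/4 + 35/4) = v + 1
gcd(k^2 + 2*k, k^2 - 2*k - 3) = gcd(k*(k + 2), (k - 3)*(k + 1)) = 1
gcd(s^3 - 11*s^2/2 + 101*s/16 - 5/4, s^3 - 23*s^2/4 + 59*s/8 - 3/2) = s^2 - 17*s/4 + 1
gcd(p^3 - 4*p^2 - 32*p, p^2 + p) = p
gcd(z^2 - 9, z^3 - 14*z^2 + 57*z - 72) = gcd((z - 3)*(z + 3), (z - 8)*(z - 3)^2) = z - 3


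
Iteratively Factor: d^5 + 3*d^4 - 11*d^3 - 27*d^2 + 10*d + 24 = (d - 3)*(d^4 + 6*d^3 + 7*d^2 - 6*d - 8) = (d - 3)*(d + 1)*(d^3 + 5*d^2 + 2*d - 8) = (d - 3)*(d + 1)*(d + 4)*(d^2 + d - 2) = (d - 3)*(d - 1)*(d + 1)*(d + 4)*(d + 2)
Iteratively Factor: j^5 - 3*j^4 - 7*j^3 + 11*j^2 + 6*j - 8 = (j - 4)*(j^4 + j^3 - 3*j^2 - j + 2) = (j - 4)*(j + 2)*(j^3 - j^2 - j + 1) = (j - 4)*(j - 1)*(j + 2)*(j^2 - 1) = (j - 4)*(j - 1)*(j + 1)*(j + 2)*(j - 1)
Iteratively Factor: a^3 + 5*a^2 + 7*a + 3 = (a + 1)*(a^2 + 4*a + 3) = (a + 1)^2*(a + 3)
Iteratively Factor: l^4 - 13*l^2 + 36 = (l - 2)*(l^3 + 2*l^2 - 9*l - 18) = (l - 2)*(l + 3)*(l^2 - l - 6) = (l - 2)*(l + 2)*(l + 3)*(l - 3)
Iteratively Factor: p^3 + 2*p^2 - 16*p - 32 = (p + 2)*(p^2 - 16) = (p - 4)*(p + 2)*(p + 4)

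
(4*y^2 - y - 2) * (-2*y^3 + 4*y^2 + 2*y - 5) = -8*y^5 + 18*y^4 + 8*y^3 - 30*y^2 + y + 10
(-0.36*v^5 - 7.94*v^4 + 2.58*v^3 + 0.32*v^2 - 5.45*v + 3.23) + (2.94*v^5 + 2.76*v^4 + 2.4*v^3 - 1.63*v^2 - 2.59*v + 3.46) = 2.58*v^5 - 5.18*v^4 + 4.98*v^3 - 1.31*v^2 - 8.04*v + 6.69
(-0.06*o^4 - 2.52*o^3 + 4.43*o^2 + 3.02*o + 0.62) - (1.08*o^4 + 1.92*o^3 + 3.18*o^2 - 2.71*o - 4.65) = -1.14*o^4 - 4.44*o^3 + 1.25*o^2 + 5.73*o + 5.27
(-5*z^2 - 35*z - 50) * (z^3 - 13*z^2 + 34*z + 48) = -5*z^5 + 30*z^4 + 235*z^3 - 780*z^2 - 3380*z - 2400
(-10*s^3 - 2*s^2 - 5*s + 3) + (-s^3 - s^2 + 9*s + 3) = -11*s^3 - 3*s^2 + 4*s + 6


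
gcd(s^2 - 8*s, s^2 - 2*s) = s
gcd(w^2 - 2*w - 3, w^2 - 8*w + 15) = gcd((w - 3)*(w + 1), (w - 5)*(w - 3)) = w - 3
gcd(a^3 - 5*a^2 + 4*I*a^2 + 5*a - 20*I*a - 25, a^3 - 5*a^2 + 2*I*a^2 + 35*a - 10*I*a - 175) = a - 5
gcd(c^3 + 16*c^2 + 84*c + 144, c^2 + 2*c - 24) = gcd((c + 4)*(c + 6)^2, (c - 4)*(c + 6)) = c + 6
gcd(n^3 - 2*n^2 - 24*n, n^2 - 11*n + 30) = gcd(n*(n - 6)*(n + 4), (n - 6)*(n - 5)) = n - 6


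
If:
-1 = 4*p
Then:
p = -1/4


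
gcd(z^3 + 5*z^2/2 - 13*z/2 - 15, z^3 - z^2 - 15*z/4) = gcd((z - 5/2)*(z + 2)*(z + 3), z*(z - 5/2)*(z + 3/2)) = z - 5/2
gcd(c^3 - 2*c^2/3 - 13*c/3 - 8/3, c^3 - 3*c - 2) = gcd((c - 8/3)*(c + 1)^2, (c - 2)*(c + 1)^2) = c^2 + 2*c + 1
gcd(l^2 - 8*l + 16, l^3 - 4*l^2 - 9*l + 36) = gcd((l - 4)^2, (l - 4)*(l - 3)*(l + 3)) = l - 4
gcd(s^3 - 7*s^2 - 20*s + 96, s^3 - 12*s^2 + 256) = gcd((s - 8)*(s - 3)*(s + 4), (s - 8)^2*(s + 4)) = s^2 - 4*s - 32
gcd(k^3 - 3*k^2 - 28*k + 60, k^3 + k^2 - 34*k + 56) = k - 2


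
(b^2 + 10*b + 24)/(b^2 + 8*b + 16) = (b + 6)/(b + 4)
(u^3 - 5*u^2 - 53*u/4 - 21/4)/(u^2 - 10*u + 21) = (u^2 + 2*u + 3/4)/(u - 3)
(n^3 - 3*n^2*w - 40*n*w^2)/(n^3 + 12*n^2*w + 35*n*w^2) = (n - 8*w)/(n + 7*w)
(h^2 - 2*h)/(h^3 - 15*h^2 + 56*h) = (h - 2)/(h^2 - 15*h + 56)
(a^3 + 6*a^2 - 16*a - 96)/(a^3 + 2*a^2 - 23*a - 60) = (a^2 + 2*a - 24)/(a^2 - 2*a - 15)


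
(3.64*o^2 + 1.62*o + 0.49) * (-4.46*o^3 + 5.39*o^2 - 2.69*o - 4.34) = -16.2344*o^5 + 12.3944*o^4 - 3.2452*o^3 - 17.5143*o^2 - 8.3489*o - 2.1266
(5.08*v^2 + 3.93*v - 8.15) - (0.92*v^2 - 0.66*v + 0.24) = 4.16*v^2 + 4.59*v - 8.39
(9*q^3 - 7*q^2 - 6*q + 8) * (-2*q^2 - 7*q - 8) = -18*q^5 - 49*q^4 - 11*q^3 + 82*q^2 - 8*q - 64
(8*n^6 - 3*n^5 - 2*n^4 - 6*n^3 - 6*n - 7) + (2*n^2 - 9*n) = 8*n^6 - 3*n^5 - 2*n^4 - 6*n^3 + 2*n^2 - 15*n - 7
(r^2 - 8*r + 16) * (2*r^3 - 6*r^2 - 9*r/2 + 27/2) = 2*r^5 - 22*r^4 + 151*r^3/2 - 93*r^2/2 - 180*r + 216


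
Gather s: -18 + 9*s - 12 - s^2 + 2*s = -s^2 + 11*s - 30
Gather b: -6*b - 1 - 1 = -6*b - 2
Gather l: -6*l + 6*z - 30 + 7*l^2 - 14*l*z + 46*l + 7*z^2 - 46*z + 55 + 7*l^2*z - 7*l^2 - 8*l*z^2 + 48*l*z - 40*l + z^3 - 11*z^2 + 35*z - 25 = 7*l^2*z + l*(-8*z^2 + 34*z) + z^3 - 4*z^2 - 5*z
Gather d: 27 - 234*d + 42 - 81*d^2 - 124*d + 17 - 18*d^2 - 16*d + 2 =-99*d^2 - 374*d + 88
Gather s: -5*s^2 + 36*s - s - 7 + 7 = -5*s^2 + 35*s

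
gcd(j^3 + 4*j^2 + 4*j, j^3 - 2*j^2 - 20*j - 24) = j^2 + 4*j + 4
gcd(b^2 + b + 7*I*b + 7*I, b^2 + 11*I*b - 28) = b + 7*I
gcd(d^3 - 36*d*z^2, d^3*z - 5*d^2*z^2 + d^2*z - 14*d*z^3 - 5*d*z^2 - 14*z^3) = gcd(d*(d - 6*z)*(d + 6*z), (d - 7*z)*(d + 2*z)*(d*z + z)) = 1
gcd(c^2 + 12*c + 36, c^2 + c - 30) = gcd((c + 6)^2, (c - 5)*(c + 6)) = c + 6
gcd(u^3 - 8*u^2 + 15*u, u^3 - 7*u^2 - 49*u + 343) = 1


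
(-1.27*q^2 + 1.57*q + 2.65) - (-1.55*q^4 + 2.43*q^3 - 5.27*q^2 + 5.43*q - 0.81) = 1.55*q^4 - 2.43*q^3 + 4.0*q^2 - 3.86*q + 3.46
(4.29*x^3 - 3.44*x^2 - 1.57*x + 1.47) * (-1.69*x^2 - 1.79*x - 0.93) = -7.2501*x^5 - 1.8655*x^4 + 4.8212*x^3 + 3.5252*x^2 - 1.1712*x - 1.3671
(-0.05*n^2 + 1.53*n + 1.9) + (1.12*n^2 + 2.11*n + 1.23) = 1.07*n^2 + 3.64*n + 3.13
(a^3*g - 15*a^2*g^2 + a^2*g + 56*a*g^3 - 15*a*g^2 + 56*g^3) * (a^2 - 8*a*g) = a^5*g - 23*a^4*g^2 + a^4*g + 176*a^3*g^3 - 23*a^3*g^2 - 448*a^2*g^4 + 176*a^2*g^3 - 448*a*g^4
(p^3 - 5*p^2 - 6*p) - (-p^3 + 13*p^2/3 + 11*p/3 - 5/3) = 2*p^3 - 28*p^2/3 - 29*p/3 + 5/3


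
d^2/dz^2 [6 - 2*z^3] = -12*z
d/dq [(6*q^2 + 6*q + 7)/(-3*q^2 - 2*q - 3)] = 2*(3*q^2 + 3*q - 2)/(9*q^4 + 12*q^3 + 22*q^2 + 12*q + 9)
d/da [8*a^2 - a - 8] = 16*a - 1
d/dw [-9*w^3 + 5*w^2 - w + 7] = -27*w^2 + 10*w - 1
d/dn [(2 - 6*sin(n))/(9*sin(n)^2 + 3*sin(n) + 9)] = 2*(9*sin(n)^2 - 6*sin(n) - 10)*cos(n)/(3*(3*sin(n)^2 + sin(n) + 3)^2)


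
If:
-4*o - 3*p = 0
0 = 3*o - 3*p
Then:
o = 0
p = 0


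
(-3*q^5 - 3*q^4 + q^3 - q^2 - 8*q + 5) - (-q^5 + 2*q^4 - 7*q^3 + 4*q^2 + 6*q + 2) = -2*q^5 - 5*q^4 + 8*q^3 - 5*q^2 - 14*q + 3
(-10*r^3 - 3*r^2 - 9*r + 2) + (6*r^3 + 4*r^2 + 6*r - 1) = -4*r^3 + r^2 - 3*r + 1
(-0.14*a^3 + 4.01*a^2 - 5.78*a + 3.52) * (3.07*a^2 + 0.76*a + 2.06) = -0.4298*a^5 + 12.2043*a^4 - 14.9854*a^3 + 14.6742*a^2 - 9.2316*a + 7.2512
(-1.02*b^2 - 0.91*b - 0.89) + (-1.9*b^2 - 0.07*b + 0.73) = -2.92*b^2 - 0.98*b - 0.16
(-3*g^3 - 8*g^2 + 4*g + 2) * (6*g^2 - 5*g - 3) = -18*g^5 - 33*g^4 + 73*g^3 + 16*g^2 - 22*g - 6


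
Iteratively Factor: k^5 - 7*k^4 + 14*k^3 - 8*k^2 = (k)*(k^4 - 7*k^3 + 14*k^2 - 8*k) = k*(k - 2)*(k^3 - 5*k^2 + 4*k) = k^2*(k - 2)*(k^2 - 5*k + 4) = k^2*(k - 2)*(k - 1)*(k - 4)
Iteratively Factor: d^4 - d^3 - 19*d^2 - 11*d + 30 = (d + 2)*(d^3 - 3*d^2 - 13*d + 15) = (d - 5)*(d + 2)*(d^2 + 2*d - 3) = (d - 5)*(d + 2)*(d + 3)*(d - 1)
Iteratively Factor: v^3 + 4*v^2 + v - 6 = (v - 1)*(v^2 + 5*v + 6) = (v - 1)*(v + 3)*(v + 2)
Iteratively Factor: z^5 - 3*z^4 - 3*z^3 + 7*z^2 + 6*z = (z - 2)*(z^4 - z^3 - 5*z^2 - 3*z) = (z - 2)*(z + 1)*(z^3 - 2*z^2 - 3*z) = z*(z - 2)*(z + 1)*(z^2 - 2*z - 3) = z*(z - 2)*(z + 1)^2*(z - 3)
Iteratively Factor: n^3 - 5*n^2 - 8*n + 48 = (n - 4)*(n^2 - n - 12) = (n - 4)*(n + 3)*(n - 4)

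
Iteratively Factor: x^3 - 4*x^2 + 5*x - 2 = (x - 2)*(x^2 - 2*x + 1) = (x - 2)*(x - 1)*(x - 1)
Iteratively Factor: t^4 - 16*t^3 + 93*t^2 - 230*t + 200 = (t - 2)*(t^3 - 14*t^2 + 65*t - 100) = (t - 5)*(t - 2)*(t^2 - 9*t + 20) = (t - 5)^2*(t - 2)*(t - 4)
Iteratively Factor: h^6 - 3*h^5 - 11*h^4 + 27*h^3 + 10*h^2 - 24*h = (h - 1)*(h^5 - 2*h^4 - 13*h^3 + 14*h^2 + 24*h) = (h - 4)*(h - 1)*(h^4 + 2*h^3 - 5*h^2 - 6*h) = h*(h - 4)*(h - 1)*(h^3 + 2*h^2 - 5*h - 6) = h*(h - 4)*(h - 2)*(h - 1)*(h^2 + 4*h + 3) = h*(h - 4)*(h - 2)*(h - 1)*(h + 3)*(h + 1)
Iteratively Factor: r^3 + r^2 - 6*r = (r + 3)*(r^2 - 2*r) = r*(r + 3)*(r - 2)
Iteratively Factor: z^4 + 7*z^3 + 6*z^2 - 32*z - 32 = (z + 1)*(z^3 + 6*z^2 - 32) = (z - 2)*(z + 1)*(z^2 + 8*z + 16) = (z - 2)*(z + 1)*(z + 4)*(z + 4)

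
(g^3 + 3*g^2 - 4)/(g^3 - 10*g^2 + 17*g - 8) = (g^2 + 4*g + 4)/(g^2 - 9*g + 8)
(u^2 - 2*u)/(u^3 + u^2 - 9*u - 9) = u*(u - 2)/(u^3 + u^2 - 9*u - 9)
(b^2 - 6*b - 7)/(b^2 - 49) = (b + 1)/(b + 7)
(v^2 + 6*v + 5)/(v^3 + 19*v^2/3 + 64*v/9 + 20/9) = 9*(v + 1)/(9*v^2 + 12*v + 4)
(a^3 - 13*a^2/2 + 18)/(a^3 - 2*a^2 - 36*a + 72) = (a + 3/2)/(a + 6)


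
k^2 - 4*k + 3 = (k - 3)*(k - 1)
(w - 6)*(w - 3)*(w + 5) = w^3 - 4*w^2 - 27*w + 90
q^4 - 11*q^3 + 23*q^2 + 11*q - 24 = (q - 8)*(q - 3)*(q - 1)*(q + 1)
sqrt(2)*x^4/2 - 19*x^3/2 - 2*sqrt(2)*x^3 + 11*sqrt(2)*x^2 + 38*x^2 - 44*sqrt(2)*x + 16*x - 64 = (x - 4)*(x - 8*sqrt(2))*(x - 2*sqrt(2))*(sqrt(2)*x/2 + 1/2)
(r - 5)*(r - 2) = r^2 - 7*r + 10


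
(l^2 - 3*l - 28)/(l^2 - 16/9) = 9*(l^2 - 3*l - 28)/(9*l^2 - 16)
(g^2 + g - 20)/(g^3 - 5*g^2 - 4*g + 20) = (g^2 + g - 20)/(g^3 - 5*g^2 - 4*g + 20)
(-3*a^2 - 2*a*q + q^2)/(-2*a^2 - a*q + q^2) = (-3*a + q)/(-2*a + q)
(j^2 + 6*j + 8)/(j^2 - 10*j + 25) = (j^2 + 6*j + 8)/(j^2 - 10*j + 25)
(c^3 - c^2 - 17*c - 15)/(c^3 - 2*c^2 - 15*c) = (c + 1)/c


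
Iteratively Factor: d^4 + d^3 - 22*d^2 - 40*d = (d - 5)*(d^3 + 6*d^2 + 8*d) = (d - 5)*(d + 2)*(d^2 + 4*d) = d*(d - 5)*(d + 2)*(d + 4)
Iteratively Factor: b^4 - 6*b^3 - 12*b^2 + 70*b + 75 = (b - 5)*(b^3 - b^2 - 17*b - 15) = (b - 5)*(b + 3)*(b^2 - 4*b - 5) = (b - 5)^2*(b + 3)*(b + 1)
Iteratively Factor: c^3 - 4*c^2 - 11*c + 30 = (c + 3)*(c^2 - 7*c + 10) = (c - 2)*(c + 3)*(c - 5)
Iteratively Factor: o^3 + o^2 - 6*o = (o)*(o^2 + o - 6) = o*(o + 3)*(o - 2)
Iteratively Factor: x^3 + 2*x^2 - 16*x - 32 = (x + 2)*(x^2 - 16) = (x - 4)*(x + 2)*(x + 4)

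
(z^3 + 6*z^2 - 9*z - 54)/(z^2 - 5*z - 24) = (z^2 + 3*z - 18)/(z - 8)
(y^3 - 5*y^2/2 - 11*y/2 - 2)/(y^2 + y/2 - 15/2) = (2*y^3 - 5*y^2 - 11*y - 4)/(2*y^2 + y - 15)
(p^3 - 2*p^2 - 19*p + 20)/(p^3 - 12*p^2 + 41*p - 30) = (p + 4)/(p - 6)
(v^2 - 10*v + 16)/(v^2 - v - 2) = (v - 8)/(v + 1)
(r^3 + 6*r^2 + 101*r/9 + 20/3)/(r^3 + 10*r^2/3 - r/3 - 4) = (r + 5/3)/(r - 1)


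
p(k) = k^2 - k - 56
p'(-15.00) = -31.00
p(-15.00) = 184.00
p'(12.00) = 23.00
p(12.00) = 76.00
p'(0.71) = 0.42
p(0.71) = -56.21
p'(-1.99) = -4.98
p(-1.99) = -50.05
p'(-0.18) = -1.36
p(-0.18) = -55.79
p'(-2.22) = -5.44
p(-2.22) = -48.85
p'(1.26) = 1.52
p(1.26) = -55.67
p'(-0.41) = -1.82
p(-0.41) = -55.42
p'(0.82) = 0.64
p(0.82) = -56.15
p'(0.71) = 0.42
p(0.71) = -56.21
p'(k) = 2*k - 1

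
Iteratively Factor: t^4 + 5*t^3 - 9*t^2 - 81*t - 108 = (t - 4)*(t^3 + 9*t^2 + 27*t + 27) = (t - 4)*(t + 3)*(t^2 + 6*t + 9) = (t - 4)*(t + 3)^2*(t + 3)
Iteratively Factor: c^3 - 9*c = (c - 3)*(c^2 + 3*c) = c*(c - 3)*(c + 3)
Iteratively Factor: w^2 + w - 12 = (w + 4)*(w - 3)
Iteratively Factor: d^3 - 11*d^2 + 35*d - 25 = (d - 5)*(d^2 - 6*d + 5) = (d - 5)^2*(d - 1)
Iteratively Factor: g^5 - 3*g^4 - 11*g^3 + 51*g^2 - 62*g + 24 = (g - 2)*(g^4 - g^3 - 13*g^2 + 25*g - 12) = (g - 2)*(g + 4)*(g^3 - 5*g^2 + 7*g - 3) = (g - 3)*(g - 2)*(g + 4)*(g^2 - 2*g + 1) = (g - 3)*(g - 2)*(g - 1)*(g + 4)*(g - 1)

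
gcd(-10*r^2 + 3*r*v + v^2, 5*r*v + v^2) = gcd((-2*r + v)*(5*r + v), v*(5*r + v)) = 5*r + v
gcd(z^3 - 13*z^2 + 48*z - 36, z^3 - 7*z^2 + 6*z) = z^2 - 7*z + 6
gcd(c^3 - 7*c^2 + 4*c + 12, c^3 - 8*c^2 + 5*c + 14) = c^2 - c - 2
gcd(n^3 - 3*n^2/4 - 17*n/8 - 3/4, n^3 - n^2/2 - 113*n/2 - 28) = n + 1/2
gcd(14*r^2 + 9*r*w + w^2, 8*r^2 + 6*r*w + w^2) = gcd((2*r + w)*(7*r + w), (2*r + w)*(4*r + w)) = 2*r + w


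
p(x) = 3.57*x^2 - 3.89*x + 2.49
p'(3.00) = 17.53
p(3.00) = 22.95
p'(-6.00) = -46.73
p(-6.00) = 154.35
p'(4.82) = 30.52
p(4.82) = 66.68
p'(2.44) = 13.53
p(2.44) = 14.25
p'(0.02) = -3.75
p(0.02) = 2.41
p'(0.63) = 0.61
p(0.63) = 1.46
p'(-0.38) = -6.60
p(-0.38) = 4.48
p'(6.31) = 41.16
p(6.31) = 120.09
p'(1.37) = 5.89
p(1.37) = 3.86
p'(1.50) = 6.82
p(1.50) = 4.69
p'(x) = 7.14*x - 3.89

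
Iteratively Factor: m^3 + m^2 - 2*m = (m)*(m^2 + m - 2) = m*(m + 2)*(m - 1)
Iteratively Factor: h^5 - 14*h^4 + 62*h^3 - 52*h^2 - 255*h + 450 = (h - 3)*(h^4 - 11*h^3 + 29*h^2 + 35*h - 150) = (h - 5)*(h - 3)*(h^3 - 6*h^2 - h + 30) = (h - 5)*(h - 3)^2*(h^2 - 3*h - 10) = (h - 5)^2*(h - 3)^2*(h + 2)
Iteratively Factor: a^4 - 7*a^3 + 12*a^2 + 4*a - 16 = (a - 2)*(a^3 - 5*a^2 + 2*a + 8) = (a - 4)*(a - 2)*(a^2 - a - 2) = (a - 4)*(a - 2)*(a + 1)*(a - 2)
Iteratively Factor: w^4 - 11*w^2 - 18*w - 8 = (w + 1)*(w^3 - w^2 - 10*w - 8) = (w - 4)*(w + 1)*(w^2 + 3*w + 2) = (w - 4)*(w + 1)^2*(w + 2)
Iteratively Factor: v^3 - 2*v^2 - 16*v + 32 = (v - 4)*(v^2 + 2*v - 8) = (v - 4)*(v + 4)*(v - 2)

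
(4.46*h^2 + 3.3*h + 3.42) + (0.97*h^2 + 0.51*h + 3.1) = 5.43*h^2 + 3.81*h + 6.52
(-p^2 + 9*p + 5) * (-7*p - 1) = 7*p^3 - 62*p^2 - 44*p - 5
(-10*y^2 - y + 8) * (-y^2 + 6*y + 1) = 10*y^4 - 59*y^3 - 24*y^2 + 47*y + 8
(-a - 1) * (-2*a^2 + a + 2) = 2*a^3 + a^2 - 3*a - 2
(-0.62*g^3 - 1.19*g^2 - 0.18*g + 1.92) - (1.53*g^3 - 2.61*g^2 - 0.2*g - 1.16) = -2.15*g^3 + 1.42*g^2 + 0.02*g + 3.08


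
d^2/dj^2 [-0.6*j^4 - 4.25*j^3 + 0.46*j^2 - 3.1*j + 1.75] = -7.2*j^2 - 25.5*j + 0.92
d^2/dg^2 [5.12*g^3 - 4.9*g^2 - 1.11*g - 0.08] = 30.72*g - 9.8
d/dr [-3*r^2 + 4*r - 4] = 4 - 6*r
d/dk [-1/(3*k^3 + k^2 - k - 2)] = (9*k^2 + 2*k - 1)/(3*k^3 + k^2 - k - 2)^2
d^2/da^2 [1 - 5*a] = 0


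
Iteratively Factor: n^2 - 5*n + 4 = (n - 1)*(n - 4)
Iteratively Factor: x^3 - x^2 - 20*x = (x + 4)*(x^2 - 5*x) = (x - 5)*(x + 4)*(x)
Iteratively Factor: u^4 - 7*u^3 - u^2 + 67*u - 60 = (u - 5)*(u^3 - 2*u^2 - 11*u + 12) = (u - 5)*(u + 3)*(u^2 - 5*u + 4) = (u - 5)*(u - 1)*(u + 3)*(u - 4)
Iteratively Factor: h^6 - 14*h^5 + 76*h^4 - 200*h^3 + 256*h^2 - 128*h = (h - 2)*(h^5 - 12*h^4 + 52*h^3 - 96*h^2 + 64*h) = (h - 4)*(h - 2)*(h^4 - 8*h^3 + 20*h^2 - 16*h) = (h - 4)^2*(h - 2)*(h^3 - 4*h^2 + 4*h) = h*(h - 4)^2*(h - 2)*(h^2 - 4*h + 4) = h*(h - 4)^2*(h - 2)^2*(h - 2)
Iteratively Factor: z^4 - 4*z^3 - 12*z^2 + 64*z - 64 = (z - 2)*(z^3 - 2*z^2 - 16*z + 32) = (z - 2)*(z + 4)*(z^2 - 6*z + 8) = (z - 4)*(z - 2)*(z + 4)*(z - 2)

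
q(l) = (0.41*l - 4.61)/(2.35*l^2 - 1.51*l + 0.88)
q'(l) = (1.51 - 4.7*l)*(0.41*l - 4.61)/(2.35*l^2 - 1.51*l + 0.88)^2 + 0.41/(2.35*l^2 - 1.51*l + 0.88)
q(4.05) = -0.09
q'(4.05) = 0.06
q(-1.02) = -1.03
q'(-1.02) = -1.25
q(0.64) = -4.96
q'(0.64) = 8.95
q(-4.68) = -0.11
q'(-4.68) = -0.04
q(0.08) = -5.91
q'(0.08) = -8.13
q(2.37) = -0.35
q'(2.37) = 0.36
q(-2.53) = -0.29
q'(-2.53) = -0.17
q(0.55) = -5.77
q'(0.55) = 8.69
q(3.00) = -0.19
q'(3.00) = 0.16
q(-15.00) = -0.02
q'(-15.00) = -0.00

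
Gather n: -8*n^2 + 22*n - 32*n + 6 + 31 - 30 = -8*n^2 - 10*n + 7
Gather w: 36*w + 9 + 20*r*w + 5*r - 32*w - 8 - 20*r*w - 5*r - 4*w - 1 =0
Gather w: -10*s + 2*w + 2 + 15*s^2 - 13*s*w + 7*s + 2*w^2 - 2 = 15*s^2 - 3*s + 2*w^2 + w*(2 - 13*s)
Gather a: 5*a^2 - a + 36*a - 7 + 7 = 5*a^2 + 35*a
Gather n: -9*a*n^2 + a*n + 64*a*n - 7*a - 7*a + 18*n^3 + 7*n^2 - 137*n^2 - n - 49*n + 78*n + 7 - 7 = -14*a + 18*n^3 + n^2*(-9*a - 130) + n*(65*a + 28)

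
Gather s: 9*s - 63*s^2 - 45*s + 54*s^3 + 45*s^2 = 54*s^3 - 18*s^2 - 36*s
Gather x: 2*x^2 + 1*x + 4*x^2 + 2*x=6*x^2 + 3*x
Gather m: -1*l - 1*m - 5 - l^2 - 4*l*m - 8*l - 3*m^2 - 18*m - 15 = -l^2 - 9*l - 3*m^2 + m*(-4*l - 19) - 20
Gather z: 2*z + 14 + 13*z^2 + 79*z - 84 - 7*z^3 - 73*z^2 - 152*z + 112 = -7*z^3 - 60*z^2 - 71*z + 42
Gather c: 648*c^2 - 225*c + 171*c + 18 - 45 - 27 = 648*c^2 - 54*c - 54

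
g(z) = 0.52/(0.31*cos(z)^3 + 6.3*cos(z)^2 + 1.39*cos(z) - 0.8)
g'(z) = 0.52*(0.93*sin(z)*cos(z)^2 + 12.6*sin(z)*cos(z) + 1.39*sin(z))/(0.31*cos(z)^3 + 6.3*cos(z)^2 + 1.39*cos(z) - 0.8)^2 = (0.4836*cos(z)^2 + 6.552*cos(z) + 0.7228)*sin(z)/(0.31*cos(z)^3 + 6.3*cos(z)^2 + 1.39*cos(z) - 0.8)^2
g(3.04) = 0.14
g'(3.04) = -0.04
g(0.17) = 0.07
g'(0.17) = 0.03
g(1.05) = 0.35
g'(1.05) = 1.60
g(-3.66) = 0.20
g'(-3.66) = -0.35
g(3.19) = 0.14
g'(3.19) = 0.02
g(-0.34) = 0.08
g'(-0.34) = -0.06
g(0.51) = 0.10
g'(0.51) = 0.11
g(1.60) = -0.62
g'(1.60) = 0.76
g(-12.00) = 0.10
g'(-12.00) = 0.14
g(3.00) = 0.14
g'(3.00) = -0.05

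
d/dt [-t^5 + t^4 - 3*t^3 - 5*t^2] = t*(-5*t^3 + 4*t^2 - 9*t - 10)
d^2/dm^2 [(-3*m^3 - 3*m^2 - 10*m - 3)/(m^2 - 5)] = 2*(-25*m^3 - 54*m^2 - 375*m - 90)/(m^6 - 15*m^4 + 75*m^2 - 125)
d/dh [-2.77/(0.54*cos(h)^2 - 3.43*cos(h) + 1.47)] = (9.5011 - 2.9916*cos(h))*sin(h)/(0.54*cos(h)^2 - 3.43*cos(h) + 1.47)^2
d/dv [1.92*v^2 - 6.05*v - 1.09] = 3.84*v - 6.05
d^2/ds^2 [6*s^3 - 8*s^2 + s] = 36*s - 16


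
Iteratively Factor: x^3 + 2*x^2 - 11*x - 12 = (x + 4)*(x^2 - 2*x - 3) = (x - 3)*(x + 4)*(x + 1)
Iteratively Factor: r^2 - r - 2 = (r - 2)*(r + 1)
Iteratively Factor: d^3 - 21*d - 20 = (d + 4)*(d^2 - 4*d - 5) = (d + 1)*(d + 4)*(d - 5)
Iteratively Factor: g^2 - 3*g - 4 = (g + 1)*(g - 4)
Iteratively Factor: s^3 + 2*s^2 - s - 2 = (s + 1)*(s^2 + s - 2) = (s + 1)*(s + 2)*(s - 1)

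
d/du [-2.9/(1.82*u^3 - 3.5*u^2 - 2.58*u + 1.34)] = (15.834*u^2 - 20.3*u - 7.482)/(1.82*u^3 - 3.5*u^2 - 2.58*u + 1.34)^2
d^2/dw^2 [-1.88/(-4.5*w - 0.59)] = 76.14/(4.5*w + 0.59)^3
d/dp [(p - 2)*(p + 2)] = 2*p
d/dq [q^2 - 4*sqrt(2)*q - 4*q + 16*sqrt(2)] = 2*q - 4*sqrt(2) - 4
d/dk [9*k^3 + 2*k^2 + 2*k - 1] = 27*k^2 + 4*k + 2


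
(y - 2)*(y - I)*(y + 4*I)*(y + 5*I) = y^4 - 2*y^3 + 8*I*y^3 - 11*y^2 - 16*I*y^2 + 22*y + 20*I*y - 40*I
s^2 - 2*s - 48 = (s - 8)*(s + 6)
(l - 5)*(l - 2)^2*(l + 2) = l^4 - 7*l^3 + 6*l^2 + 28*l - 40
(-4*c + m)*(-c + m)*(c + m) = 4*c^3 - c^2*m - 4*c*m^2 + m^3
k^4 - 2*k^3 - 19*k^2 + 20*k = k*(k - 5)*(k - 1)*(k + 4)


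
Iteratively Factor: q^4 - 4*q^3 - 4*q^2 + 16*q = (q - 2)*(q^3 - 2*q^2 - 8*q) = q*(q - 2)*(q^2 - 2*q - 8) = q*(q - 4)*(q - 2)*(q + 2)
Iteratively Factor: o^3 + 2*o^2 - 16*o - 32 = (o + 2)*(o^2 - 16) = (o + 2)*(o + 4)*(o - 4)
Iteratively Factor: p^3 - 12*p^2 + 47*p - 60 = (p - 4)*(p^2 - 8*p + 15) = (p - 5)*(p - 4)*(p - 3)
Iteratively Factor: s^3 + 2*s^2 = (s)*(s^2 + 2*s) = s^2*(s + 2)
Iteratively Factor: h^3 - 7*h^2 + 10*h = (h - 2)*(h^2 - 5*h) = (h - 5)*(h - 2)*(h)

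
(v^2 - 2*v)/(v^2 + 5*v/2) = 2*(v - 2)/(2*v + 5)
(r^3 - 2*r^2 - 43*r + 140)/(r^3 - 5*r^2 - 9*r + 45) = (r^2 + 3*r - 28)/(r^2 - 9)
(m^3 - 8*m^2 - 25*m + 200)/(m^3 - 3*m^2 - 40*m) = (m - 5)/m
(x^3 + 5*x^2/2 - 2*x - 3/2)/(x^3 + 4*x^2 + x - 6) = (x + 1/2)/(x + 2)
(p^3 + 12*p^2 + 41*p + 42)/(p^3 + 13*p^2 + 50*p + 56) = (p + 3)/(p + 4)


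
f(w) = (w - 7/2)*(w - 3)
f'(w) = 2*w - 13/2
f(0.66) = 6.65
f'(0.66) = -5.18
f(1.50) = 3.00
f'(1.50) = -3.50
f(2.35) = 0.75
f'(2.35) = -1.80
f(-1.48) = 22.31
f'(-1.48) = -9.46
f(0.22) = 9.12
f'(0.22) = -6.06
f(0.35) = 8.35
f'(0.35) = -5.80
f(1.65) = 2.50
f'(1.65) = -3.20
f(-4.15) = 54.70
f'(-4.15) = -14.80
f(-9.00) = 150.00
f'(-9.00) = -24.50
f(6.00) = 7.50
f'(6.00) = 5.50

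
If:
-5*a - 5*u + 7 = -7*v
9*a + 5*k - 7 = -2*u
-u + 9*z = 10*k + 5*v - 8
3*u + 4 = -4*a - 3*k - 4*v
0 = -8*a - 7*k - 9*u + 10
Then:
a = -472/533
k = 133/41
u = -333/533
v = -1108/533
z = 7153/4797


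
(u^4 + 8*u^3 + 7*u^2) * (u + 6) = u^5 + 14*u^4 + 55*u^3 + 42*u^2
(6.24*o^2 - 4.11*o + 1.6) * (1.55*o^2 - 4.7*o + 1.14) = 9.672*o^4 - 35.6985*o^3 + 28.9106*o^2 - 12.2054*o + 1.824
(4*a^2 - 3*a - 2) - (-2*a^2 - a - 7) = 6*a^2 - 2*a + 5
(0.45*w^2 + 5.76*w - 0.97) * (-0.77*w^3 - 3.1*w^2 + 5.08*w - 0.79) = -0.3465*w^5 - 5.8302*w^4 - 14.8231*w^3 + 31.9123*w^2 - 9.478*w + 0.7663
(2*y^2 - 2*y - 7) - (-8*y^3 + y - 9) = 8*y^3 + 2*y^2 - 3*y + 2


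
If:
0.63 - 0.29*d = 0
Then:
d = 2.17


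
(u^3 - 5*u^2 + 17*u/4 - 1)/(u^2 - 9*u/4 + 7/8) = 2*(2*u^2 - 9*u + 4)/(4*u - 7)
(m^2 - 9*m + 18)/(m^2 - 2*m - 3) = (m - 6)/(m + 1)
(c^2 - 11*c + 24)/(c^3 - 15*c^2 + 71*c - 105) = (c - 8)/(c^2 - 12*c + 35)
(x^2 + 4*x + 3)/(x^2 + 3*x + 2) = (x + 3)/(x + 2)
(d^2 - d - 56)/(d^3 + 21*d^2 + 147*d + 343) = (d - 8)/(d^2 + 14*d + 49)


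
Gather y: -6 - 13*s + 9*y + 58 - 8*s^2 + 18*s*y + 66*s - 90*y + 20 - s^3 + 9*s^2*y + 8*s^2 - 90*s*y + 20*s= -s^3 + 73*s + y*(9*s^2 - 72*s - 81) + 72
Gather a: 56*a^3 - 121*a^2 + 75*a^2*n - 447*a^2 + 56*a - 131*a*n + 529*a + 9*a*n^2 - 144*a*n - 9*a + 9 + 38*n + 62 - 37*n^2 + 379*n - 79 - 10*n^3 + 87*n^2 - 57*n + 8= 56*a^3 + a^2*(75*n - 568) + a*(9*n^2 - 275*n + 576) - 10*n^3 + 50*n^2 + 360*n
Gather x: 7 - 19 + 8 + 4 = 0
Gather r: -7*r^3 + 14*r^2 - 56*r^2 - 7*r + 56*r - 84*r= -7*r^3 - 42*r^2 - 35*r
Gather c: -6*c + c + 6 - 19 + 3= -5*c - 10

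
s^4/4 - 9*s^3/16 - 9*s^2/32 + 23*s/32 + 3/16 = (s/4 + 1/4)*(s - 2)*(s - 3/2)*(s + 1/4)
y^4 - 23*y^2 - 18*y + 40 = (y - 5)*(y - 1)*(y + 2)*(y + 4)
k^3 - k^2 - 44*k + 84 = (k - 6)*(k - 2)*(k + 7)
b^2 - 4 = (b - 2)*(b + 2)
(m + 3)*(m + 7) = m^2 + 10*m + 21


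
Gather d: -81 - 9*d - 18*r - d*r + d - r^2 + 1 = d*(-r - 8) - r^2 - 18*r - 80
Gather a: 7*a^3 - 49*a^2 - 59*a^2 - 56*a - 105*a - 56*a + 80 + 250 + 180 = 7*a^3 - 108*a^2 - 217*a + 510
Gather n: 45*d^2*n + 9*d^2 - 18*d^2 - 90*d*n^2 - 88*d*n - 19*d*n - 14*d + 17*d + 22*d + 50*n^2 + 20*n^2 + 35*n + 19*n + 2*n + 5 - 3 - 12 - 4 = -9*d^2 + 25*d + n^2*(70 - 90*d) + n*(45*d^2 - 107*d + 56) - 14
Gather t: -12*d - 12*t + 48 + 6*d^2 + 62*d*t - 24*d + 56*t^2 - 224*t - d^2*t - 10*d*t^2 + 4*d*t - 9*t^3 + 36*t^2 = 6*d^2 - 36*d - 9*t^3 + t^2*(92 - 10*d) + t*(-d^2 + 66*d - 236) + 48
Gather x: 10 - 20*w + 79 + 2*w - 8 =81 - 18*w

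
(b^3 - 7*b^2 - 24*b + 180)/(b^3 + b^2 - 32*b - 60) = (b - 6)/(b + 2)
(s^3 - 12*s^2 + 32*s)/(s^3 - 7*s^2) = (s^2 - 12*s + 32)/(s*(s - 7))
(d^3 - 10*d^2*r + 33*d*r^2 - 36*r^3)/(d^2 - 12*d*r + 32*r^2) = (-d^2 + 6*d*r - 9*r^2)/(-d + 8*r)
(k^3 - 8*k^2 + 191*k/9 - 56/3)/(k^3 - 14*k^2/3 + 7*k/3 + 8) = (k - 7/3)/(k + 1)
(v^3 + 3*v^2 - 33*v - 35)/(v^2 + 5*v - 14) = (v^2 - 4*v - 5)/(v - 2)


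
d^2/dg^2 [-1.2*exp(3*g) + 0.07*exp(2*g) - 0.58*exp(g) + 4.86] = (-10.8*exp(2*g) + 0.28*exp(g) - 0.58)*exp(g)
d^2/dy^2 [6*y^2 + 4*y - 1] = 12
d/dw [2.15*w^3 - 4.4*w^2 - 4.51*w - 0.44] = 6.45*w^2 - 8.8*w - 4.51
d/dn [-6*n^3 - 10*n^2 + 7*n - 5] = -18*n^2 - 20*n + 7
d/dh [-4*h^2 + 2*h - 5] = 2 - 8*h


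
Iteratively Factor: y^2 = (y)*(y)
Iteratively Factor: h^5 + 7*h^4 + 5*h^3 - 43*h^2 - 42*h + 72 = (h + 3)*(h^4 + 4*h^3 - 7*h^2 - 22*h + 24) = (h - 1)*(h + 3)*(h^3 + 5*h^2 - 2*h - 24) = (h - 2)*(h - 1)*(h + 3)*(h^2 + 7*h + 12) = (h - 2)*(h - 1)*(h + 3)^2*(h + 4)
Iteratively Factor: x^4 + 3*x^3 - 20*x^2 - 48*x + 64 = (x - 4)*(x^3 + 7*x^2 + 8*x - 16) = (x - 4)*(x - 1)*(x^2 + 8*x + 16) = (x - 4)*(x - 1)*(x + 4)*(x + 4)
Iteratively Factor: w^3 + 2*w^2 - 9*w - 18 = (w - 3)*(w^2 + 5*w + 6) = (w - 3)*(w + 3)*(w + 2)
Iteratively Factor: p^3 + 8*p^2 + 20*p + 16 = (p + 4)*(p^2 + 4*p + 4) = (p + 2)*(p + 4)*(p + 2)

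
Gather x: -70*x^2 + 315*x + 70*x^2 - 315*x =0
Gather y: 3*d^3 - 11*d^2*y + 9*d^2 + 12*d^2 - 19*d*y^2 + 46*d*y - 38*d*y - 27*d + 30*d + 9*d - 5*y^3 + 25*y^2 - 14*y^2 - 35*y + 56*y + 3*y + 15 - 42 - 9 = 3*d^3 + 21*d^2 + 12*d - 5*y^3 + y^2*(11 - 19*d) + y*(-11*d^2 + 8*d + 24) - 36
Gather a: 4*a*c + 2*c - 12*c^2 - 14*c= 4*a*c - 12*c^2 - 12*c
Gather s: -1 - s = -s - 1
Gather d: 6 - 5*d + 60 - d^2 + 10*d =-d^2 + 5*d + 66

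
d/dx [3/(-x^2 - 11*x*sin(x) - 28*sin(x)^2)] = 3*(11*x*cos(x) + 2*x + 11*sin(x) + 28*sin(2*x))/((x + 4*sin(x))^2*(x + 7*sin(x))^2)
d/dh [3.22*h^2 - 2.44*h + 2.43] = 6.44*h - 2.44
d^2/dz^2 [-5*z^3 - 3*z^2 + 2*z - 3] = -30*z - 6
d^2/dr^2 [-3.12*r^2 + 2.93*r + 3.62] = -6.24000000000000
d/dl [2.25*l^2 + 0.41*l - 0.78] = 4.5*l + 0.41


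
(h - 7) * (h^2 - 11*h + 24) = h^3 - 18*h^2 + 101*h - 168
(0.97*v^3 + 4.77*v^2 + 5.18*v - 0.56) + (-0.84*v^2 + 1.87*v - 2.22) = 0.97*v^3 + 3.93*v^2 + 7.05*v - 2.78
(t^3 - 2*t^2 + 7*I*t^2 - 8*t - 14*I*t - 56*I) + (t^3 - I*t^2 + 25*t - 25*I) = 2*t^3 - 2*t^2 + 6*I*t^2 + 17*t - 14*I*t - 81*I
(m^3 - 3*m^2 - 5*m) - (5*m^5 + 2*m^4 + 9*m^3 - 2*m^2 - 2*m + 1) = -5*m^5 - 2*m^4 - 8*m^3 - m^2 - 3*m - 1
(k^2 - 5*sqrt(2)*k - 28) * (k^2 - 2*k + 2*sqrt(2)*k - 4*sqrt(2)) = k^4 - 3*sqrt(2)*k^3 - 2*k^3 - 48*k^2 + 6*sqrt(2)*k^2 - 56*sqrt(2)*k + 96*k + 112*sqrt(2)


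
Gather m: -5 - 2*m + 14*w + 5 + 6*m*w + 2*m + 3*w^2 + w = 6*m*w + 3*w^2 + 15*w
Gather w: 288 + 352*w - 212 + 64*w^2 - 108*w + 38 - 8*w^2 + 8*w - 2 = 56*w^2 + 252*w + 112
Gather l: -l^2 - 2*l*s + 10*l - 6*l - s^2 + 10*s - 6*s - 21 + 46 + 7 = -l^2 + l*(4 - 2*s) - s^2 + 4*s + 32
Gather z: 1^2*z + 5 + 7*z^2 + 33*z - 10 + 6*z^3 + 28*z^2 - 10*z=6*z^3 + 35*z^2 + 24*z - 5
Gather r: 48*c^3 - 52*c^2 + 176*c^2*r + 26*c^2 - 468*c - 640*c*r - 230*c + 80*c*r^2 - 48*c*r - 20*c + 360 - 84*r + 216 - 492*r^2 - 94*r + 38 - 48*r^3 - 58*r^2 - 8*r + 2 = 48*c^3 - 26*c^2 - 718*c - 48*r^3 + r^2*(80*c - 550) + r*(176*c^2 - 688*c - 186) + 616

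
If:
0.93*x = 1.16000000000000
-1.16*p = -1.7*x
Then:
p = 1.83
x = 1.25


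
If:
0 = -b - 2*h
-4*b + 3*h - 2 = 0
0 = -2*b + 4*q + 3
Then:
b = -4/11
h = 2/11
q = -41/44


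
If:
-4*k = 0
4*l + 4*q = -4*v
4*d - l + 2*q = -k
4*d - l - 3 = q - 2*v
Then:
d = 3/4 - 3*v/4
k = 0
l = 1 - 5*v/3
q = 2*v/3 - 1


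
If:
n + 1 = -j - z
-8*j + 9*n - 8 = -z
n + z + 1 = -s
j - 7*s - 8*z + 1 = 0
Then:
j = -18/11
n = -63/88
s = -18/11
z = 119/88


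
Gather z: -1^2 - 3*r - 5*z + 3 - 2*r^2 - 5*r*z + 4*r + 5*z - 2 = -2*r^2 - 5*r*z + r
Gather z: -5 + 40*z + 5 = 40*z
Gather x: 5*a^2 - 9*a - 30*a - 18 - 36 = 5*a^2 - 39*a - 54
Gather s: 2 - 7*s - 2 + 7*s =0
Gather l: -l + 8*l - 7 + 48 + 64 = 7*l + 105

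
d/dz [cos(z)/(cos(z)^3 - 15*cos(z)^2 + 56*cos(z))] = (2*cos(z) - 15)*sin(z)/(cos(z)^2 - 15*cos(z) + 56)^2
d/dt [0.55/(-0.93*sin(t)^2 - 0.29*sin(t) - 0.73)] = (1.023*sin(t) + 0.1595)*cos(t)/(0.93*sin(t)^2 + 0.29*sin(t) + 0.73)^2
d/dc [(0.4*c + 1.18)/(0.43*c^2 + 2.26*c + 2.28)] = (0.172*c^2 + 0.904*c - (0.4*c + 1.18)*(0.86*c + 2.26) + 0.912)/(0.43*c^2 + 2.26*c + 2.28)^2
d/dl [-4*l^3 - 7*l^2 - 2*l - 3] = -12*l^2 - 14*l - 2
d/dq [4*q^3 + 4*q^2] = 4*q*(3*q + 2)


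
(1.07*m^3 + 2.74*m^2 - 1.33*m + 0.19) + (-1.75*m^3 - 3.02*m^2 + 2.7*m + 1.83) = -0.68*m^3 - 0.28*m^2 + 1.37*m + 2.02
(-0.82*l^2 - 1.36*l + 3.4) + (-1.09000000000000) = -0.82*l^2 - 1.36*l + 2.31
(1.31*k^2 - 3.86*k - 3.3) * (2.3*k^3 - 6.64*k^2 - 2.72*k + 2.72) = 3.013*k^5 - 17.5764*k^4 + 14.4772*k^3 + 35.9744*k^2 - 1.5232*k - 8.976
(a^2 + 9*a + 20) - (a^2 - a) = 10*a + 20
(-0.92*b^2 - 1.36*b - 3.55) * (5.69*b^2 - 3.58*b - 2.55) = -5.2348*b^4 - 4.4448*b^3 - 12.9847*b^2 + 16.177*b + 9.0525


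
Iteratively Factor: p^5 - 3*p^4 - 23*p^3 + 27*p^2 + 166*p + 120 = (p - 4)*(p^4 + p^3 - 19*p^2 - 49*p - 30) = (p - 5)*(p - 4)*(p^3 + 6*p^2 + 11*p + 6) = (p - 5)*(p - 4)*(p + 3)*(p^2 + 3*p + 2) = (p - 5)*(p - 4)*(p + 1)*(p + 3)*(p + 2)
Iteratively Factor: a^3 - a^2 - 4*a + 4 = (a - 1)*(a^2 - 4) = (a - 2)*(a - 1)*(a + 2)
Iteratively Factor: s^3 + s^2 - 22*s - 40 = (s + 4)*(s^2 - 3*s - 10) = (s + 2)*(s + 4)*(s - 5)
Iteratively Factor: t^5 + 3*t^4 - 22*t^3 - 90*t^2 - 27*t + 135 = (t + 3)*(t^4 - 22*t^2 - 24*t + 45) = (t + 3)^2*(t^3 - 3*t^2 - 13*t + 15) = (t + 3)^3*(t^2 - 6*t + 5) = (t - 5)*(t + 3)^3*(t - 1)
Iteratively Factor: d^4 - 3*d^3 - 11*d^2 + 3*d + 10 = (d + 2)*(d^3 - 5*d^2 - d + 5) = (d - 5)*(d + 2)*(d^2 - 1) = (d - 5)*(d - 1)*(d + 2)*(d + 1)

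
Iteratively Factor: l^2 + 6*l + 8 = (l + 4)*(l + 2)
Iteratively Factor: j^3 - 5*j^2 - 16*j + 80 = (j - 5)*(j^2 - 16) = (j - 5)*(j - 4)*(j + 4)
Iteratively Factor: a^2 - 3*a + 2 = (a - 2)*(a - 1)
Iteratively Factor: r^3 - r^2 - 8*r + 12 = (r + 3)*(r^2 - 4*r + 4) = (r - 2)*(r + 3)*(r - 2)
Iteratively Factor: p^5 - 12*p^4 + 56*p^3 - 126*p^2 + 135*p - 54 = (p - 3)*(p^4 - 9*p^3 + 29*p^2 - 39*p + 18) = (p - 3)^2*(p^3 - 6*p^2 + 11*p - 6) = (p - 3)^2*(p - 1)*(p^2 - 5*p + 6) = (p - 3)^3*(p - 1)*(p - 2)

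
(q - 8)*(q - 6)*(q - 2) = q^3 - 16*q^2 + 76*q - 96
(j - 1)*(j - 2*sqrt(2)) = j^2 - 2*sqrt(2)*j - j + 2*sqrt(2)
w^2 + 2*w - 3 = (w - 1)*(w + 3)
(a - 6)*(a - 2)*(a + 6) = a^3 - 2*a^2 - 36*a + 72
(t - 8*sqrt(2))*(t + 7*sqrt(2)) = t^2 - sqrt(2)*t - 112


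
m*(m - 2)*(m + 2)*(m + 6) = m^4 + 6*m^3 - 4*m^2 - 24*m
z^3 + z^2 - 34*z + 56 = (z - 4)*(z - 2)*(z + 7)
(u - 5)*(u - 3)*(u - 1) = u^3 - 9*u^2 + 23*u - 15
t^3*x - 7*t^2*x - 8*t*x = t*(t - 8)*(t*x + x)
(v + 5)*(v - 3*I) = v^2 + 5*v - 3*I*v - 15*I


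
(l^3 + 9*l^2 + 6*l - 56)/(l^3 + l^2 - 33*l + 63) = (l^2 + 2*l - 8)/(l^2 - 6*l + 9)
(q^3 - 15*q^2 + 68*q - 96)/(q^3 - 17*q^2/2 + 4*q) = 2*(q^2 - 7*q + 12)/(q*(2*q - 1))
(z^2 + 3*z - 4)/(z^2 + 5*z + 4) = (z - 1)/(z + 1)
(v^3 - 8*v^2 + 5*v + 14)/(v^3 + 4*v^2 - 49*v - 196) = (v^2 - v - 2)/(v^2 + 11*v + 28)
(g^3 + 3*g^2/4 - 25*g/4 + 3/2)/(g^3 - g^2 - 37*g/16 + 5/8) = 4*(g + 3)/(4*g + 5)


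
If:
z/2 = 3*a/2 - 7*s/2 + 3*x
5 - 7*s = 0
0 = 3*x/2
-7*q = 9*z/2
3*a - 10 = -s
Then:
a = 65/21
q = -135/49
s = 5/7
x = 0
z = 30/7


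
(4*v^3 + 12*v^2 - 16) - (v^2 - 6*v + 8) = 4*v^3 + 11*v^2 + 6*v - 24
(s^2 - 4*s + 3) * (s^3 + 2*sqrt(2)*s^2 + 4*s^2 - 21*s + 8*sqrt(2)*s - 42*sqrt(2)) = s^5 + 2*sqrt(2)*s^4 - 34*s^3 - 68*sqrt(2)*s^2 + 96*s^2 - 63*s + 192*sqrt(2)*s - 126*sqrt(2)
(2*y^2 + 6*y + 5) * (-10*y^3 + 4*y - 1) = -20*y^5 - 60*y^4 - 42*y^3 + 22*y^2 + 14*y - 5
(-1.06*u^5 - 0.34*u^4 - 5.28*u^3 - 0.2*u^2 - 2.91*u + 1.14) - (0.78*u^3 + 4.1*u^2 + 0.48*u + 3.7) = -1.06*u^5 - 0.34*u^4 - 6.06*u^3 - 4.3*u^2 - 3.39*u - 2.56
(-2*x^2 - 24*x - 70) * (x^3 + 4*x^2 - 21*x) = -2*x^5 - 32*x^4 - 124*x^3 + 224*x^2 + 1470*x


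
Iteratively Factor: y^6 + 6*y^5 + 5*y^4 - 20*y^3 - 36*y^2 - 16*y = (y + 4)*(y^5 + 2*y^4 - 3*y^3 - 8*y^2 - 4*y) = (y - 2)*(y + 4)*(y^4 + 4*y^3 + 5*y^2 + 2*y) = (y - 2)*(y + 1)*(y + 4)*(y^3 + 3*y^2 + 2*y) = (y - 2)*(y + 1)*(y + 2)*(y + 4)*(y^2 + y) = (y - 2)*(y + 1)^2*(y + 2)*(y + 4)*(y)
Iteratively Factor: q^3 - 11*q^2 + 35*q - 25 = (q - 5)*(q^2 - 6*q + 5) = (q - 5)^2*(q - 1)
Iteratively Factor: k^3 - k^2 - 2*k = (k - 2)*(k^2 + k) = k*(k - 2)*(k + 1)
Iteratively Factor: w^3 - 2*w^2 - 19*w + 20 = (w - 1)*(w^2 - w - 20) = (w - 5)*(w - 1)*(w + 4)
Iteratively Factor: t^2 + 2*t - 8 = (t + 4)*(t - 2)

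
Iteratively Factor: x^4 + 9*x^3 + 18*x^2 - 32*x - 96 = (x - 2)*(x^3 + 11*x^2 + 40*x + 48) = (x - 2)*(x + 3)*(x^2 + 8*x + 16) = (x - 2)*(x + 3)*(x + 4)*(x + 4)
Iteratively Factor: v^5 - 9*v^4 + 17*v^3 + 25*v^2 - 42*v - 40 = (v - 5)*(v^4 - 4*v^3 - 3*v^2 + 10*v + 8) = (v - 5)*(v + 1)*(v^3 - 5*v^2 + 2*v + 8) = (v - 5)*(v + 1)^2*(v^2 - 6*v + 8) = (v - 5)*(v - 2)*(v + 1)^2*(v - 4)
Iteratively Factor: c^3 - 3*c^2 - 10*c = (c + 2)*(c^2 - 5*c) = c*(c + 2)*(c - 5)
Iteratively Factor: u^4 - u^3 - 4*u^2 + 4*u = (u - 2)*(u^3 + u^2 - 2*u) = (u - 2)*(u + 2)*(u^2 - u) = u*(u - 2)*(u + 2)*(u - 1)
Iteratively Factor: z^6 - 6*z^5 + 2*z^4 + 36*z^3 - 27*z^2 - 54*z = (z - 3)*(z^5 - 3*z^4 - 7*z^3 + 15*z^2 + 18*z) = (z - 3)^2*(z^4 - 7*z^2 - 6*z) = (z - 3)^2*(z + 1)*(z^3 - z^2 - 6*z) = z*(z - 3)^2*(z + 1)*(z^2 - z - 6) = z*(z - 3)^2*(z + 1)*(z + 2)*(z - 3)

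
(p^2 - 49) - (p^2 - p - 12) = p - 37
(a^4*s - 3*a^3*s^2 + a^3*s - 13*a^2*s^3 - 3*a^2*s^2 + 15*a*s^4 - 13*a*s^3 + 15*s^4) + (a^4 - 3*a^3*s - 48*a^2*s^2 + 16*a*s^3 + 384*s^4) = a^4*s + a^4 - 3*a^3*s^2 - 2*a^3*s - 13*a^2*s^3 - 51*a^2*s^2 + 15*a*s^4 + 3*a*s^3 + 399*s^4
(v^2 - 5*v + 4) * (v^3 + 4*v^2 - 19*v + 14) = v^5 - v^4 - 35*v^3 + 125*v^2 - 146*v + 56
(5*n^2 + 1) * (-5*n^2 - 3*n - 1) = -25*n^4 - 15*n^3 - 10*n^2 - 3*n - 1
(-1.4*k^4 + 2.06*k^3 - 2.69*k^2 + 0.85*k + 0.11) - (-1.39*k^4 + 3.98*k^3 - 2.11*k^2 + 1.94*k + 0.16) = -0.01*k^4 - 1.92*k^3 - 0.58*k^2 - 1.09*k - 0.05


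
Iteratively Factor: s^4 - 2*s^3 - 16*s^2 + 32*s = (s)*(s^3 - 2*s^2 - 16*s + 32) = s*(s - 4)*(s^2 + 2*s - 8) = s*(s - 4)*(s - 2)*(s + 4)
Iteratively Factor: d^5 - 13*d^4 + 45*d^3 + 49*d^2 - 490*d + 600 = (d - 4)*(d^4 - 9*d^3 + 9*d^2 + 85*d - 150) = (d - 5)*(d - 4)*(d^3 - 4*d^2 - 11*d + 30) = (d - 5)^2*(d - 4)*(d^2 + d - 6) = (d - 5)^2*(d - 4)*(d - 2)*(d + 3)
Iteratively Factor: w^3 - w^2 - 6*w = (w + 2)*(w^2 - 3*w) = (w - 3)*(w + 2)*(w)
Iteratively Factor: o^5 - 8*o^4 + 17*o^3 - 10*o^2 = (o - 5)*(o^4 - 3*o^3 + 2*o^2) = (o - 5)*(o - 2)*(o^3 - o^2) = o*(o - 5)*(o - 2)*(o^2 - o) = o^2*(o - 5)*(o - 2)*(o - 1)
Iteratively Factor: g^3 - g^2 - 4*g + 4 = (g + 2)*(g^2 - 3*g + 2) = (g - 1)*(g + 2)*(g - 2)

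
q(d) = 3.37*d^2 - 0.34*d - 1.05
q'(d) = 6.74*d - 0.34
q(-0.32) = -0.60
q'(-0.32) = -2.50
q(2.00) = 11.75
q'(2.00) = 13.14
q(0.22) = -0.96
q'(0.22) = 1.14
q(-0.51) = -0.00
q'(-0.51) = -3.78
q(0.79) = 0.78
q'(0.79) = 4.98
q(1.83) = 9.61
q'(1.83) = 11.99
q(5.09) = 84.53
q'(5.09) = 33.97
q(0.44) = -0.55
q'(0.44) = 2.63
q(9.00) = 268.86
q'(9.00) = 60.32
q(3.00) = 28.26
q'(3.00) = 19.88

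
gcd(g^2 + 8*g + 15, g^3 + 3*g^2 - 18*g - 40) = g + 5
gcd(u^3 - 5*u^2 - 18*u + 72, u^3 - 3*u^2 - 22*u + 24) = u^2 - 2*u - 24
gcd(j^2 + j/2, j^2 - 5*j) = j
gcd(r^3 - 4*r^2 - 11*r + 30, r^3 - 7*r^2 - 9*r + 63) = r + 3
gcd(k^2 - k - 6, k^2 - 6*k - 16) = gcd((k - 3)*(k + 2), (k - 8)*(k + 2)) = k + 2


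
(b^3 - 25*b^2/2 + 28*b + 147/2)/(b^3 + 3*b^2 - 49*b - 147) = (2*b^2 - 11*b - 21)/(2*(b^2 + 10*b + 21))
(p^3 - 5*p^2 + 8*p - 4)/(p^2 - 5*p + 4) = (p^2 - 4*p + 4)/(p - 4)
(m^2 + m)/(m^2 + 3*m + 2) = m/(m + 2)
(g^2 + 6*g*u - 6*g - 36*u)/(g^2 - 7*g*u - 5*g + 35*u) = (g^2 + 6*g*u - 6*g - 36*u)/(g^2 - 7*g*u - 5*g + 35*u)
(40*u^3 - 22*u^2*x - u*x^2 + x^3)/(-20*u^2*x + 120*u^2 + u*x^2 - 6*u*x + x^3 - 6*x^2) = (-2*u + x)/(x - 6)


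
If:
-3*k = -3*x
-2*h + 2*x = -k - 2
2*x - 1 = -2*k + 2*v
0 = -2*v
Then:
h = 11/8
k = 1/4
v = 0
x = 1/4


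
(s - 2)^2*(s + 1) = s^3 - 3*s^2 + 4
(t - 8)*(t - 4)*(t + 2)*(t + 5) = t^4 - 5*t^3 - 42*t^2 + 104*t + 320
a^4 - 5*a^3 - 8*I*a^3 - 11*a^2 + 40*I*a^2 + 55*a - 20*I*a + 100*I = (a - 5)*(a - 5*I)*(a - 4*I)*(a + I)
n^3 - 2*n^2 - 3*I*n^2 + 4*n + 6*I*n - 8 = (n - 2)*(n - 4*I)*(n + I)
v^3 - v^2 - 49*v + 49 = (v - 7)*(v - 1)*(v + 7)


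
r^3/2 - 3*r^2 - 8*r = r*(r/2 + 1)*(r - 8)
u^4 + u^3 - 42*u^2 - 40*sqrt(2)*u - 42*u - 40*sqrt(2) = (u + 1)*(u - 5*sqrt(2))*(u + sqrt(2))*(u + 4*sqrt(2))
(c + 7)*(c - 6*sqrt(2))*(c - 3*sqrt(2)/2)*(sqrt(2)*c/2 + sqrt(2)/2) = sqrt(2)*c^4/2 - 15*c^3/2 + 4*sqrt(2)*c^3 - 60*c^2 + 25*sqrt(2)*c^2/2 - 105*c/2 + 72*sqrt(2)*c + 63*sqrt(2)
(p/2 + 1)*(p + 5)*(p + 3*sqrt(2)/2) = p^3/2 + 3*sqrt(2)*p^2/4 + 7*p^2/2 + 5*p + 21*sqrt(2)*p/4 + 15*sqrt(2)/2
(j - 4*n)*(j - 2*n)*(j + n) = j^3 - 5*j^2*n + 2*j*n^2 + 8*n^3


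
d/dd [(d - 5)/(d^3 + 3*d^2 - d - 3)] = (d^3 + 3*d^2 - d - (d - 5)*(3*d^2 + 6*d - 1) - 3)/(d^3 + 3*d^2 - d - 3)^2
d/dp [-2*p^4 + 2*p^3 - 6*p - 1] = -8*p^3 + 6*p^2 - 6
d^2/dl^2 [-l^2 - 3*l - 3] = -2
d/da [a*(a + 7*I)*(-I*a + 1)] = -3*I*a^2 + 16*a + 7*I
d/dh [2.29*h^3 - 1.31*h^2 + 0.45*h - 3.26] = 6.87*h^2 - 2.62*h + 0.45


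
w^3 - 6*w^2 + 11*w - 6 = (w - 3)*(w - 2)*(w - 1)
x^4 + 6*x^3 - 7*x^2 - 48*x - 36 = (x - 3)*(x + 1)*(x + 2)*(x + 6)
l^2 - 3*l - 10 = (l - 5)*(l + 2)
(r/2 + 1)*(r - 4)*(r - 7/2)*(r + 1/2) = r^4/2 - 5*r^3/2 - 15*r^2/8 + 55*r/4 + 7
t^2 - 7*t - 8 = (t - 8)*(t + 1)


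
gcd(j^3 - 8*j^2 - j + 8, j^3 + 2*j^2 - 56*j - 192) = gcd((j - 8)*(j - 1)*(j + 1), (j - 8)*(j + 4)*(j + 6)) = j - 8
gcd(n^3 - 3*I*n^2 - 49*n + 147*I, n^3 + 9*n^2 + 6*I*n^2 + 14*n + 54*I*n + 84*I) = n + 7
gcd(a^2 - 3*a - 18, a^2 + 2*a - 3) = a + 3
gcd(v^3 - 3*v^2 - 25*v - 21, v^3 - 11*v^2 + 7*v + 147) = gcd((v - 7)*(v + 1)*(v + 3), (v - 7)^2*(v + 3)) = v^2 - 4*v - 21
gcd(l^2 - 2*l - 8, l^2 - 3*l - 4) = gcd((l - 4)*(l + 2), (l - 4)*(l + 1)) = l - 4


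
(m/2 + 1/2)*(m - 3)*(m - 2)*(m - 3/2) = m^4/2 - 11*m^3/4 + 7*m^2/2 + 9*m/4 - 9/2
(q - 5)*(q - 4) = q^2 - 9*q + 20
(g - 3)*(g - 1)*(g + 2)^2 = g^4 - 9*g^2 - 4*g + 12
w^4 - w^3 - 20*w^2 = w^2*(w - 5)*(w + 4)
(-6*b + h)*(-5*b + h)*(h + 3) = 30*b^2*h + 90*b^2 - 11*b*h^2 - 33*b*h + h^3 + 3*h^2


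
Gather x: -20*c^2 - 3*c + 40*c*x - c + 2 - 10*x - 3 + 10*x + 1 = -20*c^2 + 40*c*x - 4*c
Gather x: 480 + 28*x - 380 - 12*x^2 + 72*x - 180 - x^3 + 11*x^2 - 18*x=-x^3 - x^2 + 82*x - 80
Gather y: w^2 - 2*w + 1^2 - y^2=w^2 - 2*w - y^2 + 1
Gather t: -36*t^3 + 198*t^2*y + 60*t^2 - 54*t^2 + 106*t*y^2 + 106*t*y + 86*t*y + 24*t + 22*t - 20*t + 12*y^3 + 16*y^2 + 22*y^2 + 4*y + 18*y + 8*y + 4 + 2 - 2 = -36*t^3 + t^2*(198*y + 6) + t*(106*y^2 + 192*y + 26) + 12*y^3 + 38*y^2 + 30*y + 4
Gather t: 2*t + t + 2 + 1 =3*t + 3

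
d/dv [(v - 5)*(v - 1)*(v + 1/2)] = 3*v^2 - 11*v + 2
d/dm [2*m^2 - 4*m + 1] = 4*m - 4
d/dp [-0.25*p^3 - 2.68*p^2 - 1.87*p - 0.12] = -0.75*p^2 - 5.36*p - 1.87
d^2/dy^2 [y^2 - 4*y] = 2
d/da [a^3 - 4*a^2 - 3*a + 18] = 3*a^2 - 8*a - 3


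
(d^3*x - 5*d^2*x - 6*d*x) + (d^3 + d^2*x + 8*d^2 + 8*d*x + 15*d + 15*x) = d^3*x + d^3 - 4*d^2*x + 8*d^2 + 2*d*x + 15*d + 15*x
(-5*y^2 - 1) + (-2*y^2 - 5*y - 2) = -7*y^2 - 5*y - 3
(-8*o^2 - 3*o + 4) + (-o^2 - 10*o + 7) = -9*o^2 - 13*o + 11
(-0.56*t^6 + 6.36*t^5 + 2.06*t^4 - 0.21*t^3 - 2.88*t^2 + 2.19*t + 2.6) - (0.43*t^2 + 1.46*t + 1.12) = -0.56*t^6 + 6.36*t^5 + 2.06*t^4 - 0.21*t^3 - 3.31*t^2 + 0.73*t + 1.48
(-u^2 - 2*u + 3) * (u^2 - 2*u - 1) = -u^4 + 8*u^2 - 4*u - 3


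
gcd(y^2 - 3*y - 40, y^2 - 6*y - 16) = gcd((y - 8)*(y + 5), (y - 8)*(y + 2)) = y - 8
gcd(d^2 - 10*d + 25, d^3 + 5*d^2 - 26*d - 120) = d - 5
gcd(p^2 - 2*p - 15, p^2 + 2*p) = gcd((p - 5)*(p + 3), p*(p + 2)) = 1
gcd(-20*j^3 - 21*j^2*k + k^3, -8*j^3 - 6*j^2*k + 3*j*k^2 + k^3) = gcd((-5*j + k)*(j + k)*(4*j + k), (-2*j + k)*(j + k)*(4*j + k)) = 4*j^2 + 5*j*k + k^2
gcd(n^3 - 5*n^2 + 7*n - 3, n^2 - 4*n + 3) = n^2 - 4*n + 3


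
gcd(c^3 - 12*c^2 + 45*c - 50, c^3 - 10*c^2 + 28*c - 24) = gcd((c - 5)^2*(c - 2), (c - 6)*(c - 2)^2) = c - 2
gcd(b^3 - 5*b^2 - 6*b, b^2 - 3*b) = b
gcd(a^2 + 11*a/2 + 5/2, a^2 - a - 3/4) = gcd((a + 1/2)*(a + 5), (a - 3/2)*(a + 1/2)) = a + 1/2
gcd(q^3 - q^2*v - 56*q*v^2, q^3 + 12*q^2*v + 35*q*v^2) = q^2 + 7*q*v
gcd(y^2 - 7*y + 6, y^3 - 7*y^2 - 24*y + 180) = y - 6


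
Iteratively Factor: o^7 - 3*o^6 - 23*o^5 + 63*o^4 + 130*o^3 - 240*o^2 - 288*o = (o)*(o^6 - 3*o^5 - 23*o^4 + 63*o^3 + 130*o^2 - 240*o - 288) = o*(o + 4)*(o^5 - 7*o^4 + 5*o^3 + 43*o^2 - 42*o - 72) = o*(o + 1)*(o + 4)*(o^4 - 8*o^3 + 13*o^2 + 30*o - 72) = o*(o - 3)*(o + 1)*(o + 4)*(o^3 - 5*o^2 - 2*o + 24) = o*(o - 3)*(o + 1)*(o + 2)*(o + 4)*(o^2 - 7*o + 12) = o*(o - 4)*(o - 3)*(o + 1)*(o + 2)*(o + 4)*(o - 3)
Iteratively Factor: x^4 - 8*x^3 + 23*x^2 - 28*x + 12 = (x - 1)*(x^3 - 7*x^2 + 16*x - 12) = (x - 2)*(x - 1)*(x^2 - 5*x + 6) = (x - 2)^2*(x - 1)*(x - 3)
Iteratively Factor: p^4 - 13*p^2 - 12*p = (p - 4)*(p^3 + 4*p^2 + 3*p) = (p - 4)*(p + 1)*(p^2 + 3*p) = p*(p - 4)*(p + 1)*(p + 3)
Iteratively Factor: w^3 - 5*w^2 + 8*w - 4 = (w - 2)*(w^2 - 3*w + 2) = (w - 2)*(w - 1)*(w - 2)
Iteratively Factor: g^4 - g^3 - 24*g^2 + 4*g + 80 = (g + 4)*(g^3 - 5*g^2 - 4*g + 20) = (g - 2)*(g + 4)*(g^2 - 3*g - 10) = (g - 2)*(g + 2)*(g + 4)*(g - 5)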